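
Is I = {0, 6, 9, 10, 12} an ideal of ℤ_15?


Check ideal conditions for I = {0, 6, 9, 10, 12} in ℤ_15:
(1) I is an additive subgroup? No
(2) For r ∈ ℤ_15 and a ∈ I: r·a ∈ I? No  [counterexample: r=2, a=9, r·a mod 15 = 3 ∉ I]

No, I is not an ideal of ℤ_15


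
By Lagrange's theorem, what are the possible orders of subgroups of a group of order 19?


Lagrange's theorem: |H| divides |G|
|G| = 19
Divisors of 19: 1, 19

Possible subgroup orders: {1, 19}


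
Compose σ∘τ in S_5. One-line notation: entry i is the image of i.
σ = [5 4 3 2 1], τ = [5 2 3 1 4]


σ∘τ: apply τ first, then σ
1 →τ 5 →σ 1
2 →τ 2 →σ 4
3 →τ 3 →σ 3
4 →τ 1 →σ 5
5 →τ 4 →σ 2

σ∘τ = [1 4 3 5 2]


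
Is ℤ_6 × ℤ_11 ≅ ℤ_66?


Comparing ℤ_6 × ℤ_11 and ℤ_66:
gcd(6,11) = 1, so ℤ_6 × ℤ_11 ≅ ℤ_66 (CRT)

Yes, ℤ_6 × ℤ_11 ≅ ℤ_66


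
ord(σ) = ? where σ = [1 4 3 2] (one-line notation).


Cycle decomposition: (2 4)
Cycle lengths: 2
Order = lcm(2) = 2

ord(σ) = 2


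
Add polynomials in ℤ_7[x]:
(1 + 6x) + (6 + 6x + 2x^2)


Add coefficients mod 7:
x^0: 1 + 6 = 0 (mod 7)
x^1: 6 + 6 = 5 (mod 7)
x^2: 0 + 2 = 2 (mod 7)
Result: 5x + 2x^2

f + g = 5x + 2x^2


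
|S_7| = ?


|S_n| = n! (number of permutations of n symbols)
|S_7| = 7! = 5040

|S_7| = 5040


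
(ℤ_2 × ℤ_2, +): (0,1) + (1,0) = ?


Operation: componentwise addition mod (2, 2)
(0,1) + (1,0) = ((a₁+b₁) mod 2, (a₂+b₂) mod 2) with a = (0,1), b = (1,0)

(0,1) + (1,0) = (1,1)


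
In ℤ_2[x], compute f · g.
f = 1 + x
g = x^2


Expand and collect like terms; reduce coefficients mod 2:
x^0: 1·0 = 0 ≡ 0 (mod 2)
x^1: 1·0 + 1·0 = 0 ≡ 0 (mod 2)
x^2: 1·1 + 1·0 = 1 ≡ 1 (mod 2)
x^3: 1·1 = 1 ≡ 1 (mod 2)
Result: x^2 + x^3

f · g = x^2 + x^3


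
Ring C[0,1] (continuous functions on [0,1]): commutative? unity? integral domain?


pointwise +,× is commutative with unity (constant 1); but bump functions with disjoint support multiply to 0 — zero divisors, so not an integral domain
Commutative: Yes
Integral domain: No
Has unity: Yes

C[0,1] (continuous functions on [0,1]): Commutative=Yes, Unity=Yes


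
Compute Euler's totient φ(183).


Factor n: 183 = 3 × 61
φ(n) = n · ∏(1 - 1/p) over distinct primes p | n
φ(183) = 183 · (1 - 1/3) · (1 - 1/61) = 120

φ(183) = 120


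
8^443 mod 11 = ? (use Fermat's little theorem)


Fermat's little theorem: if p is prime and gcd(a,p)=1, then a^(p-1) ≡ 1 (mod p)
p = 11 is prime, gcd(8,11) = 1
Reduce exponent: 443 mod 10 = 3
So 8^443 ≡ 8^3 (mod 11)
8^3 mod 11 = 6

8^443 ≡ 6 (mod 11)


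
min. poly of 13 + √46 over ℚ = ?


Let α = 13 + √46. Then α - 13 = √46, so (α - 13)² = 46, giving α² - 26α + 123 = 0. Degree 2 and α ∉ ℚ, so this is the minimal polynomial.

Minimal polynomial: x² - 26x + 123


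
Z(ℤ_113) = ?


Z(G) = {g ∈ G | gx = xg for all x ∈ G}
ℤ_113 is abelian, so Z(G) = G

Z(ℤ_113) = ℤ_113


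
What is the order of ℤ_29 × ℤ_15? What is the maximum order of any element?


|ℤ_29 × ℤ_15| = 29 × 15 = 435
Max element order = lcm(29,15) = 435
Cyclic? Yes (gcd=1)

|ℤ_29×ℤ_15| = 435, max element order = 435


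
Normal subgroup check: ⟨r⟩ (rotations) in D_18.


H = ⟨r⟩ (rotations) in D_18
The rotation subgroup ⟨r⟩ has index 2 in D_18, so it is normal

Yes, normal subgroup


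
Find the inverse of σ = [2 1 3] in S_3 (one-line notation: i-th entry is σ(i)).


To find σ⁻¹, swap domain and range:
σ(1) = 2 → σ⁻¹(2) = 1
σ(2) = 1 → σ⁻¹(1) = 2
σ(3) = 3 → σ⁻¹(3) = 3

σ⁻¹ = [2 1 3]


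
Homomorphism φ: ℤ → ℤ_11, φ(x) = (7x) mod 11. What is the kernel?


Kernel = preimage of identity
ker(φ) = {x ∈ ℤ : 7x ≡ 0 (mod 11)}. gcd(7,11) = 1, so 7x ≡ 0 (mod 11) ⟺ x ≡ 0 (mod 11/1 = 11). Hence ker(φ) = 11ℤ

ker(φ) = 11ℤ


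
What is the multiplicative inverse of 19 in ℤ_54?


Use the extended Euclidean algorithm to write 1 = 19·s + 54·t; then s mod 54 is the inverse.
Euclidean algorithm:
  19 = 0·54 + 19
  54 = 2·19 + 16
  19 = 1·16 + 3
  16 = 5·3 + 1
  3 = 3·1 + 0
gcd(19,54) = 1
Back-substitution gives: 19·(-17) + 54·(6) = 1
So 19⁻¹ ≡ -17 ≡ 37 (mod 54)
Check: 19 × 37 = 703 ≡ 1 (mod 54) ✓

19⁻¹ ≡ 37 (mod 54)


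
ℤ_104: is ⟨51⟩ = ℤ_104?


g generates ℤ_n iff gcd(g, n) = 1
gcd(51, 104) = 1
Since gcd = 1, 51 is a generator.

Yes, 51 generates ℤ_104


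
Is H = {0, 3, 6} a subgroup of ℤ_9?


Subgroup test for H = {0, 3, 6} in (ℤ_9, +):
(1) 0 ∈ H? Yes
(2) Closure: for all a,b ∈ H, (a+b) mod 9 ∈ H? Yes
(3) Inverses: for all a ∈ H, -a mod 9 ∈ H? Yes

Yes, H is a subgroup of ℤ_9


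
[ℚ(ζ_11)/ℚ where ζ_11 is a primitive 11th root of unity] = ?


[ℚ(ζ_n):ℚ] = deg Φ_n(x) = φ(n). Here φ(11) = 10

[ℚ(ζ_11)/ℚ where ζ_11 is a primitive 11th root of unity] = 10


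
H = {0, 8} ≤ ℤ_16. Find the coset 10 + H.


10 + H = {10 + h (mod 16) : h ∈ H}
10+0=10, 10+8=2
10 + H = {2, 10} = 2 + H

10 + H = {2, 10}


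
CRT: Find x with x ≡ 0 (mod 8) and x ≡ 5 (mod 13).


m₁ = 8, m₂ = 13, gcd = 1, so CRT applies. M = m₁·m₂ = 104
Let M₁ = M/m₁ = 13, M₂ = M/m₂ = 8
Find y₁ ≡ M₁⁻¹ (mod m₁): 13⁻¹ ≡ 5 (mod 8)
Find y₂ ≡ M₂⁻¹ (mod m₂): 8⁻¹ ≡ 5 (mod 13)
x = a₁·M₁·y₁ + a₂·M₂·y₂ = 0·13·5 + 5·8·5 = 200
Reduce mod 104: x ≡ 96
Check: 96 mod 8 = 0 ✓, 96 mod 13 = 5 ✓

x ≡ 96 (mod 104)


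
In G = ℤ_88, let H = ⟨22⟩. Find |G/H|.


|⟨22⟩| = n / gcd(22, 88) = 88 / 22 = 4
H is normal (ℤ_88 is abelian).
|G/H| = |G| / |H| = 88 / 4 = 22

|G/H| = 22


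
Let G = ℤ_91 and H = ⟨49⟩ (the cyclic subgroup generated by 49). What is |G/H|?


|⟨49⟩| = n / gcd(49, 91) = 91 / 7 = 13
H is normal (ℤ_91 is abelian).
|G/H| = |G| / |H| = 91 / 13 = 7

|G/H| = 7


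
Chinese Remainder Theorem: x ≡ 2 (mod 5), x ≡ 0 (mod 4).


m₁ = 5, m₂ = 4, gcd = 1, so CRT applies. M = m₁·m₂ = 20
Let M₁ = M/m₁ = 4, M₂ = M/m₂ = 5
Find y₁ ≡ M₁⁻¹ (mod m₁): 4⁻¹ ≡ 4 (mod 5)
Find y₂ ≡ M₂⁻¹ (mod m₂): 5⁻¹ ≡ 1 (mod 4)
x = a₁·M₁·y₁ + a₂·M₂·y₂ = 2·4·4 + 0·5·1 = 32
Reduce mod 20: x ≡ 12
Check: 12 mod 5 = 2 ✓, 12 mod 4 = 0 ✓

x ≡ 12 (mod 20)


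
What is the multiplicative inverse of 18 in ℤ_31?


Use the extended Euclidean algorithm to write 1 = 18·s + 31·t; then s mod 31 is the inverse.
Euclidean algorithm:
  18 = 0·31 + 18
  31 = 1·18 + 13
  18 = 1·13 + 5
  13 = 2·5 + 3
  5 = 1·3 + 2
  3 = 1·2 + 1
  2 = 2·1 + 0
gcd(18,31) = 1
Back-substitution gives: 18·(-12) + 31·(7) = 1
So 18⁻¹ ≡ -12 ≡ 19 (mod 31)
Check: 18 × 19 = 342 ≡ 1 (mod 31) ✓

18⁻¹ ≡ 19 (mod 31)


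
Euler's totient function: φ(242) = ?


Factor n: 242 = 2 × 11^2
φ(n) = n · ∏(1 - 1/p) over distinct primes p | n
φ(242) = 242 · (1 - 1/2) · (1 - 1/11) = 110

φ(242) = 110


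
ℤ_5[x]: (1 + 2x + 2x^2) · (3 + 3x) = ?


Expand and collect like terms; reduce coefficients mod 5:
x^0: 1·3 = 3 ≡ 3 (mod 5)
x^1: 1·3 + 2·3 = 9 ≡ 4 (mod 5)
x^2: 2·3 + 2·3 = 12 ≡ 2 (mod 5)
x^3: 2·3 = 6 ≡ 1 (mod 5)
Result: 3 + 4x + 2x^2 + x^3

f · g = 3 + 4x + 2x^2 + x^3


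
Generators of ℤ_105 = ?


g generates ℤ_n iff gcd(g,n) = 1
Prime factors of 105: 3, 5, 7
Generators are g ∈ {1,...,104} not divisible by any of these primes.
Generators: {1, 2, 4, 8, 11, 13, 16, 17, 19, 22, 23, 26, 29, 31, 32, 34, 37, 38, 41, 43, 44, 46, 47, 52, 53, 58, 59, 61, 62, 64, 67, 68, 71, 73, 74, 76, 79, 82, 83, 86, 88, 89, 92, 94, 97, 101, 103, 104}
Number of generators = φ(105) = 48

Generators of ℤ_105 = {1, 2, 4, 8, 11, 13, 16, 17, 19, 22, 23, 26, 29, 31, 32, 34, 37, 38, 41, 43, 44, 46, 47, 52, 53, 58, 59, 61, 62, 64, 67, 68, 71, 73, 74, 76, 79, 82, 83, 86, 88, 89, 92, 94, 97, 101, 103, 104}


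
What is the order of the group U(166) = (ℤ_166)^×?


U(n) is the group of units mod n; |U(n)| = φ(n)
|U(166)| = φ(166) = 82

|U(166) = (ℤ_166)^×| = 82


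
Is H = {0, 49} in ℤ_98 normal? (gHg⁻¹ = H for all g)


H = {0, 49} in ℤ_98
ℤ_98 is abelian; every subgroup of an abelian group is normal

Yes, normal subgroup


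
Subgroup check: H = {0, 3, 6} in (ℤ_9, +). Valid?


Subgroup test for H = {0, 3, 6} in (ℤ_9, +):
(1) 0 ∈ H? Yes
(2) Closure: for all a,b ∈ H, (a+b) mod 9 ∈ H? Yes
(3) Inverses: for all a ∈ H, -a mod 9 ∈ H? Yes

Yes, H is a subgroup of ℤ_9


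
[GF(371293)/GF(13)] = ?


GF(371293) = GF(13^5), so the extension degree is 5

[GF(371293)/GF(13)] = 5


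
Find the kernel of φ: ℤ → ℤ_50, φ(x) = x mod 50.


Kernel = preimage of identity
ker(φ) = {x ∈ ℤ : x ≡ 0 (mod 50)} = 50ℤ = {0, ±50, ±100, ...}

ker(φ) = 50ℤ


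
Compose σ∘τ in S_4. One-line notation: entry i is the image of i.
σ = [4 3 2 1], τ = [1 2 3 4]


σ∘τ: apply τ first, then σ
1 →τ 1 →σ 4
2 →τ 2 →σ 3
3 →τ 3 →σ 2
4 →τ 4 →σ 1

σ∘τ = [4 3 2 1]


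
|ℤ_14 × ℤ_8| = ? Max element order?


|ℤ_14 × ℤ_8| = 14 × 8 = 112
Max element order = lcm(14,8) = 56
Cyclic? No (gcd=2)

|ℤ_14×ℤ_8| = 112, max element order = 56


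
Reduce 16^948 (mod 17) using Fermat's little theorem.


Fermat's little theorem: if p is prime and gcd(a,p)=1, then a^(p-1) ≡ 1 (mod p)
p = 17 is prime, gcd(16,17) = 1
Reduce exponent: 948 mod 16 = 4
So 16^948 ≡ 16^4 (mod 17)
16^4 mod 17 = 1

16^948 ≡ 1 (mod 17)


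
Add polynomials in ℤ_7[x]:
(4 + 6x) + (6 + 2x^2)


Add coefficients mod 7:
x^0: 4 + 6 = 3 (mod 7)
x^1: 6 + 0 = 6 (mod 7)
x^2: 0 + 2 = 2 (mod 7)
Result: 3 + 6x + 2x^2

f + g = 3 + 6x + 2x^2


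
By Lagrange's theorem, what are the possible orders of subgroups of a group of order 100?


Lagrange's theorem: |H| divides |G|
|G| = 100
Divisors of 100: 1, 2, 4, 5, 10, 20, 25, 50, 100

Possible subgroup orders: {1, 2, 4, 5, 10, 20, 25, 50, 100}


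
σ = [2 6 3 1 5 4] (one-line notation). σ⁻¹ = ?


To find σ⁻¹, swap domain and range:
σ(1) = 2 → σ⁻¹(2) = 1
σ(2) = 6 → σ⁻¹(6) = 2
σ(3) = 3 → σ⁻¹(3) = 3
σ(4) = 1 → σ⁻¹(1) = 4
σ(5) = 5 → σ⁻¹(5) = 5
σ(6) = 4 → σ⁻¹(4) = 6

σ⁻¹ = [4 1 3 6 5 2]


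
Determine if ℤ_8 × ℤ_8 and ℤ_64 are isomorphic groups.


Comparing ℤ_8 × ℤ_8 and ℤ_64:
gcd(8,8) = 8 ≠ 1. Max element order in ℤ_8×ℤ_8 is lcm(8,8) = 8 < 64, so it has no element of order 64

No, ℤ_8 × ℤ_8 ≇ ℤ_64


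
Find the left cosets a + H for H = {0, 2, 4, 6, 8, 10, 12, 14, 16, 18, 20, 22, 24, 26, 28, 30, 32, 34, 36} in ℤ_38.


H = {0, 2, 4, 6, 8, 10, 12, 14, 16, 18, 20, 22, 24, 26, 28, 30, 32, 34, 36}, |H| = 19
Number of cosets = |G|/|H| = 38/19 = 2
0 + H = {0, 2, 4, 6, 8, 10, 12, 14, 16, 18, 20, 22, 24, 26, 28, 30, 32, 34, 36}
1 + H = {1, 3, 5, 7, 9, 11, 13, 15, 17, 19, 21, 23, 25, 27, 29, 31, 33, 35, 37}

Cosets: 0+H={0,2,4,6,8,10,12,14,16,18,20,22,24,26,28,30,32,34,36}; 1+H={1,3,5,7,9,11,13,15,17,19,21,23,25,27,29,31,33,35,37}


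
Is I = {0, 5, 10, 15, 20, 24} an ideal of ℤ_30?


Check ideal conditions for I = {0, 5, 10, 15, 20, 24} in ℤ_30:
(1) I is an additive subgroup? No
(2) For r ∈ ℤ_30 and a ∈ I: r·a ∈ I? No  [counterexample: r=2, a=24, r·a mod 30 = 18 ∉ I]

No, I is not an ideal of ℤ_30


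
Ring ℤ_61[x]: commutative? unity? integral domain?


ℤ_61 is a field (n prime), so ℤ_61[x] is a commutative integral domain with unity
Commutative: Yes
Integral domain: Yes
Has unity: Yes

ℤ_61[x]: Commutative=Yes, Unity=Yes


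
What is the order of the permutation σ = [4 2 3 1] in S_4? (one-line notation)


Cycle decomposition: (1 4)
Cycle lengths: 2
Order = lcm(2) = 2

ord(σ) = 2


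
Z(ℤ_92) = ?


Z(G) = {g ∈ G | gx = xg for all x ∈ G}
ℤ_92 is abelian, so Z(G) = G

Z(ℤ_92) = ℤ_92


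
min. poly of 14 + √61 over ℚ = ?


Let α = 14 + √61. Then α - 14 = √61, so (α - 14)² = 61, giving α² - 28α + 135 = 0. Degree 2 and α ∉ ℚ, so this is the minimal polynomial.

Minimal polynomial: x² - 28x + 135


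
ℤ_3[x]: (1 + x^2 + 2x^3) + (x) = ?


Add coefficients mod 3:
x^0: 1 + 0 = 1 (mod 3)
x^1: 0 + 1 = 1 (mod 3)
x^2: 1 + 0 = 1 (mod 3)
x^3: 2 + 0 = 2 (mod 3)
Result: 1 + x + x^2 + 2x^3

f + g = 1 + x + x^2 + 2x^3


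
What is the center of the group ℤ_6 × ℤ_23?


Z(G) = {g ∈ G | gx = xg for all x ∈ G}
Direct product of abelian groups is abelian, so Z(G) = G

Z(ℤ_6 × ℤ_23) = ℤ_6 × ℤ_23


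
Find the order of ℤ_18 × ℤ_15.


|A × B| = |A| · |B|
|ℤ_18 × ℤ_15| = 18 × 15 = 270

|ℤ_18 × ℤ_15| = 270


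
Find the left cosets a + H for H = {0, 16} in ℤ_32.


H = {0, 16}, |H| = 2
Number of cosets = |G|/|H| = 32/2 = 16
0 + H = {0, 16}
1 + H = {1, 17}
2 + H = {2, 18}
3 + H = {3, 19}
4 + H = {4, 20}
5 + H = {5, 21}
6 + H = {6, 22}
7 + H = {7, 23}
8 + H = {8, 24}
9 + H = {9, 25}
10 + H = {10, 26}
11 + H = {11, 27}
12 + H = {12, 28}
13 + H = {13, 29}
14 + H = {14, 30}
15 + H = {15, 31}

Cosets: 0+H={0,16}; 1+H={1,17}; 2+H={2,18}; 3+H={3,19}; 4+H={4,20}; 5+H={5,21}; 6+H={6,22}; 7+H={7,23}; 8+H={8,24}; 9+H={9,25}; 10+H={10,26}; 11+H={11,27}; 12+H={12,28}; 13+H={13,29}; 14+H={14,30}; 15+H={15,31}


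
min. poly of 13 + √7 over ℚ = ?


Let α = 13 + √7. Then α - 13 = √7, so (α - 13)² = 7, giving α² - 26α + 162 = 0. Degree 2 and α ∉ ℚ, so this is the minimal polynomial.

Minimal polynomial: x² - 26x + 162


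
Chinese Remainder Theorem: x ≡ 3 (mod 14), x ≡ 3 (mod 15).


m₁ = 14, m₂ = 15, gcd = 1, so CRT applies. M = m₁·m₂ = 210
Let M₁ = M/m₁ = 15, M₂ = M/m₂ = 14
Find y₁ ≡ M₁⁻¹ (mod m₁): 15⁻¹ ≡ 1 (mod 14)
Find y₂ ≡ M₂⁻¹ (mod m₂): 14⁻¹ ≡ 14 (mod 15)
x = a₁·M₁·y₁ + a₂·M₂·y₂ = 3·15·1 + 3·14·14 = 633
Reduce mod 210: x ≡ 3
Check: 3 mod 14 = 3 ✓, 3 mod 15 = 3 ✓

x ≡ 3 (mod 210)


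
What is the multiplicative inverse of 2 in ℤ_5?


Use the extended Euclidean algorithm to write 1 = 2·s + 5·t; then s mod 5 is the inverse.
Euclidean algorithm:
  2 = 0·5 + 2
  5 = 2·2 + 1
  2 = 2·1 + 0
gcd(2,5) = 1
Back-substitution gives: 2·(-2) + 5·(1) = 1
So 2⁻¹ ≡ -2 ≡ 3 (mod 5)
Check: 2 × 3 = 6 ≡ 1 (mod 5) ✓

2⁻¹ ≡ 3 (mod 5)


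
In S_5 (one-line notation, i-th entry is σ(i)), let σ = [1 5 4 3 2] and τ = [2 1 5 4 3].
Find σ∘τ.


σ∘τ: apply τ first, then σ
1 →τ 2 →σ 5
2 →τ 1 →σ 1
3 →τ 5 →σ 2
4 →τ 4 →σ 3
5 →τ 3 →σ 4

σ∘τ = [5 1 2 3 4]


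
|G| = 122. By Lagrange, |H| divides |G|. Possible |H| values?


Lagrange's theorem: |H| divides |G|
|G| = 122
Divisors of 122: 1, 2, 61, 122

Possible subgroup orders: {1, 2, 61, 122}


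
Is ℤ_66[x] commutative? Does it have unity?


ℤ_66 has zero divisors (2·33 ≡ 0), and these lift to constant zero divisors in ℤ_66[x]; so not an integral domain
Commutative: Yes
Integral domain: No
Has unity: Yes

ℤ_66[x]: Commutative=Yes, Unity=Yes


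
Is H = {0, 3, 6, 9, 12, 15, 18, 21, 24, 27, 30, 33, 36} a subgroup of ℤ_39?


Subgroup test for H = {0, 3, 6, 9, 12, 15, 18, 21, 24, 27, 30, 33, 36} in (ℤ_39, +):
(1) 0 ∈ H? Yes
(2) Closure: for all a,b ∈ H, (a+b) mod 39 ∈ H? Yes
(3) Inverses: for all a ∈ H, -a mod 39 ∈ H? Yes

Yes, H is a subgroup of ℤ_39


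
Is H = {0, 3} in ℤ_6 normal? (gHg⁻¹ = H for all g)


H = {0, 3} in ℤ_6
ℤ_6 is abelian; every subgroup of an abelian group is normal

Yes, normal subgroup


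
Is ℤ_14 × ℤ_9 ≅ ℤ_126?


Comparing ℤ_14 × ℤ_9 and ℤ_126:
gcd(14,9) = 1, so ℤ_14 × ℤ_9 ≅ ℤ_126 (CRT)

Yes, ℤ_14 × ℤ_9 ≅ ℤ_126


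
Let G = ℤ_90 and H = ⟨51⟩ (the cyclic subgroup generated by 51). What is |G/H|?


|⟨51⟩| = n / gcd(51, 90) = 90 / 3 = 30
H is normal (ℤ_90 is abelian).
|G/H| = |G| / |H| = 90 / 30 = 3

|G/H| = 3


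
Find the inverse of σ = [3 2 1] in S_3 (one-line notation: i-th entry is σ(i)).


To find σ⁻¹, swap domain and range:
σ(1) = 3 → σ⁻¹(3) = 1
σ(2) = 2 → σ⁻¹(2) = 2
σ(3) = 1 → σ⁻¹(1) = 3

σ⁻¹ = [3 2 1]


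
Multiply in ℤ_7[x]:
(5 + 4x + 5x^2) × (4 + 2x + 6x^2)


Expand and collect like terms; reduce coefficients mod 7:
x^0: 5·4 = 20 ≡ 6 (mod 7)
x^1: 5·2 + 4·4 = 26 ≡ 5 (mod 7)
x^2: 5·6 + 4·2 + 5·4 = 58 ≡ 2 (mod 7)
x^3: 4·6 + 5·2 = 34 ≡ 6 (mod 7)
x^4: 5·6 = 30 ≡ 2 (mod 7)
Result: 6 + 5x + 2x^2 + 6x^3 + 2x^4

f · g = 6 + 5x + 2x^2 + 6x^3 + 2x^4


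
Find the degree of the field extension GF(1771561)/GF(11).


GF(1771561) = GF(11^6), so the extension degree is 6

[GF(1771561)/GF(11)] = 6


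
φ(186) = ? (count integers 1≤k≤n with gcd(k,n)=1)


Factor n: 186 = 2 × 3 × 31
φ(n) = n · ∏(1 - 1/p) over distinct primes p | n
φ(186) = 186 · (1 - 1/2) · (1 - 1/3) · (1 - 1/31) = 60

φ(186) = 60


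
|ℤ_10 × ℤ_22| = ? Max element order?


|ℤ_10 × ℤ_22| = 10 × 22 = 220
Max element order = lcm(10,22) = 110
Cyclic? No (gcd=2)

|ℤ_10×ℤ_22| = 220, max element order = 110


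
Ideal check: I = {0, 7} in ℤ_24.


Check ideal conditions for I = {0, 7} in ℤ_24:
(1) I is an additive subgroup? No
(2) For r ∈ ℤ_24 and a ∈ I: r·a ∈ I? No  [counterexample: r=2, a=7, r·a mod 24 = 14 ∉ I]

No, I is not an ideal of ℤ_24


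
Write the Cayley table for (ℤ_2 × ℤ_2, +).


Elements: {(0,0), (0,1), (1,0), (1,1)}
Operation: componentwise addition mod (2, 2)
Entry (a, b) = ((a₁+b₁) mod 2, (a₂+b₂) mod 2)

Cayley table:
      | (0,0) | (0,1) | (1,0) | (1,1)
(0,0) | (0,0) | (0,1) | (1,0) | (1,1)
(0,1) | (0,1) | (0,0) | (1,1) | (1,0)
(1,0) | (1,0) | (1,1) | (0,0) | (0,1)
(1,1) | (1,1) | (1,0) | (0,1) | (0,0)


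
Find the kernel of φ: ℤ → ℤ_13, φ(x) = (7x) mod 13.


Kernel = preimage of identity
ker(φ) = {x ∈ ℤ : 7x ≡ 0 (mod 13)}. gcd(7,13) = 1, so 7x ≡ 0 (mod 13) ⟺ x ≡ 0 (mod 13/1 = 13). Hence ker(φ) = 13ℤ

ker(φ) = 13ℤ


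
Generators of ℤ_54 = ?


g generates ℤ_n iff gcd(g,n) = 1
Prime factors of 54: 2, 3
Generators are g ∈ {1,...,53} not divisible by any of these primes.
Generators: {1, 5, 7, 11, 13, 17, 19, 23, 25, 29, 31, 35, 37, 41, 43, 47, 49, 53}
Number of generators = φ(54) = 18

Generators of ℤ_54 = {1, 5, 7, 11, 13, 17, 19, 23, 25, 29, 31, 35, 37, 41, 43, 47, 49, 53}


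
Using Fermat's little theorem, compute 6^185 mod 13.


Fermat's little theorem: if p is prime and gcd(a,p)=1, then a^(p-1) ≡ 1 (mod p)
p = 13 is prime, gcd(6,13) = 1
Reduce exponent: 185 mod 12 = 5
So 6^185 ≡ 6^5 (mod 13)
6^5 mod 13 = 2

6^185 ≡ 2 (mod 13)


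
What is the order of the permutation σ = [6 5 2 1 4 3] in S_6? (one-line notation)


Cycle decomposition: (1 6 3 2 5 4)
Cycle lengths: 6
Order = lcm(6) = 6

ord(σ) = 6


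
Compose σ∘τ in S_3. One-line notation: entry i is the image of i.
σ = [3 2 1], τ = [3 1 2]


σ∘τ: apply τ first, then σ
1 →τ 3 →σ 1
2 →τ 1 →σ 3
3 →τ 2 →σ 2

σ∘τ = [1 3 2]


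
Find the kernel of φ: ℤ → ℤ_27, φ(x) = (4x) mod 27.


Kernel = preimage of identity
ker(φ) = {x ∈ ℤ : 4x ≡ 0 (mod 27)}. gcd(4,27) = 1, so 4x ≡ 0 (mod 27) ⟺ x ≡ 0 (mod 27/1 = 27). Hence ker(φ) = 27ℤ

ker(φ) = 27ℤ


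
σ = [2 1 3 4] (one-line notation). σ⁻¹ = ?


To find σ⁻¹, swap domain and range:
σ(1) = 2 → σ⁻¹(2) = 1
σ(2) = 1 → σ⁻¹(1) = 2
σ(3) = 3 → σ⁻¹(3) = 3
σ(4) = 4 → σ⁻¹(4) = 4

σ⁻¹ = [2 1 3 4]


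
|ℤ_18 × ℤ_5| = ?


|A × B| = |A| · |B|
|ℤ_18 × ℤ_5| = 18 × 5 = 90

|ℤ_18 × ℤ_5| = 90


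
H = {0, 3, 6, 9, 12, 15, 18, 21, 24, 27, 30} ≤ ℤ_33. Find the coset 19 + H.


19 + H = {19 + h (mod 33) : h ∈ H}
19+0=19, 19+3=22, 19+6=25, 19+9=28, 19+12=31, 19+15=1, 19+18=4, 19+21=7, 19+24=10, 19+27=13, 19+30=16
19 + H = {1, 4, 7, 10, 13, 16, 19, 22, 25, 28, 31} = 1 + H

19 + H = {1, 4, 7, 10, 13, 16, 19, 22, 25, 28, 31}


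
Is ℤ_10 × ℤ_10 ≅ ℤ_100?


Comparing ℤ_10 × ℤ_10 and ℤ_100:
gcd(10,10) = 10 ≠ 1. Max element order in ℤ_10×ℤ_10 is lcm(10,10) = 10 < 100, so it has no element of order 100

No, ℤ_10 × ℤ_10 ≇ ℤ_100


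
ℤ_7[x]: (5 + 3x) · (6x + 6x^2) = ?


Expand and collect like terms; reduce coefficients mod 7:
x^0: 5·0 = 0 ≡ 0 (mod 7)
x^1: 5·6 + 3·0 = 30 ≡ 2 (mod 7)
x^2: 5·6 + 3·6 = 48 ≡ 6 (mod 7)
x^3: 3·6 = 18 ≡ 4 (mod 7)
Result: 2x + 6x^2 + 4x^3

f · g = 2x + 6x^2 + 4x^3


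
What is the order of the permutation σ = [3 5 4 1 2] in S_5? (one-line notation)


Cycle decomposition: (1 3 4) (2 5)
Cycle lengths: 3, 2
Order = lcm(3, 2) = 6

ord(σ) = 6


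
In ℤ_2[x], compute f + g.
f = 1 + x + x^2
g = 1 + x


Add coefficients mod 2:
x^0: 1 + 1 = 0 (mod 2)
x^1: 1 + 1 = 0 (mod 2)
x^2: 1 + 0 = 1 (mod 2)
Result: x^2

f + g = x^2


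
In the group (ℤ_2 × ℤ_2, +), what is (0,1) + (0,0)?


Operation: componentwise addition mod (2, 2)
(0,1) + (0,0) = ((a₁+b₁) mod 2, (a₂+b₂) mod 2) with a = (0,1), b = (0,0)

(0,1) + (0,0) = (0,1)


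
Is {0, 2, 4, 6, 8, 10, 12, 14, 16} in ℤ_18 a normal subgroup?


H = {0, 2, 4, 6, 8, 10, 12, 14, 16} in ℤ_18
ℤ_18 is abelian; every subgroup of an abelian group is normal

Yes, normal subgroup


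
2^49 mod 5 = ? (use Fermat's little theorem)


Fermat's little theorem: if p is prime and gcd(a,p)=1, then a^(p-1) ≡ 1 (mod p)
p = 5 is prime, gcd(2,5) = 1
Reduce exponent: 49 mod 4 = 1
So 2^49 ≡ 2^1 (mod 5)
2^1 mod 5 = 2

2^49 ≡ 2 (mod 5)


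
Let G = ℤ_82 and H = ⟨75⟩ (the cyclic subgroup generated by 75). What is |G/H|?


|⟨75⟩| = n / gcd(75, 82) = 82 / 1 = 82
H is normal (ℤ_82 is abelian).
|G/H| = |G| / |H| = 82 / 82 = 1

|G/H| = 1


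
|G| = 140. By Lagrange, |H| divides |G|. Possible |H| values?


Lagrange's theorem: |H| divides |G|
|G| = 140
Divisors of 140: 1, 2, 4, 5, 7, 10, 14, 20, 28, 35, 70, 140

Possible subgroup orders: {1, 2, 4, 5, 7, 10, 14, 20, 28, 35, 70, 140}


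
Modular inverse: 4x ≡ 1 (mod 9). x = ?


Use the extended Euclidean algorithm to write 1 = 4·s + 9·t; then s mod 9 is the inverse.
Euclidean algorithm:
  4 = 0·9 + 4
  9 = 2·4 + 1
  4 = 4·1 + 0
gcd(4,9) = 1
Back-substitution gives: 4·(-2) + 9·(1) = 1
So 4⁻¹ ≡ -2 ≡ 7 (mod 9)
Check: 4 × 7 = 28 ≡ 1 (mod 9) ✓

4⁻¹ ≡ 7 (mod 9)


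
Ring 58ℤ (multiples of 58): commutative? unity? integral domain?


58ℤ is a commutative ring under +,× but has no multiplicative identity (1 ∉ 58ℤ); it has no zero divisors, but without unity it is not an integral domain
Commutative: Yes
Integral domain: No
Has unity: No

58ℤ (multiples of 58): Commutative=Yes, Unity=No


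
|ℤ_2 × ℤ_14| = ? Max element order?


|ℤ_2 × ℤ_14| = 2 × 14 = 28
Max element order = lcm(2,14) = 14
Cyclic? No (gcd=2)

|ℤ_2×ℤ_14| = 28, max element order = 14


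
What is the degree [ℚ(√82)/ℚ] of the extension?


√82 has minimal polynomial x² - 82 (irreducible over ℚ since 82 is squarefree)

[ℚ(√82)/ℚ] = 2


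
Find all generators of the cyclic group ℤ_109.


g generates ℤ_n iff gcd(g,n) = 1
Prime factors of 109: 109
Generators are g ∈ {1,...,108} not divisible by any of these primes.
Generators: {1, 2, 3, 4, 5, 6, 7, 8, 9, 10, 11, 12, 13, 14, 15, 16, 17, 18, 19, 20, 21, 22, 23, 24, 25, 26, 27, 28, 29, 30, 31, 32, 33, 34, 35, 36, 37, 38, 39, 40, 41, 42, 43, 44, 45, 46, 47, 48, 49, 50, 51, 52, 53, 54, 55, 56, 57, 58, 59, 60, 61, 62, 63, 64, 65, 66, 67, 68, 69, 70, 71, 72, 73, 74, 75, 76, 77, 78, 79, 80, 81, 82, 83, 84, 85, 86, 87, 88, 89, 90, 91, 92, 93, 94, 95, 96, 97, 98, 99, 100, 101, 102, 103, 104, 105, 106, 107, 108}
Number of generators = φ(109) = 108

Generators of ℤ_109 = {1, 2, 3, 4, 5, 6, 7, 8, 9, 10, 11, 12, 13, 14, 15, 16, 17, 18, 19, 20, 21, 22, 23, 24, 25, 26, 27, 28, 29, 30, 31, 32, 33, 34, 35, 36, 37, 38, 39, 40, 41, 42, 43, 44, 45, 46, 47, 48, 49, 50, 51, 52, 53, 54, 55, 56, 57, 58, 59, 60, 61, 62, 63, 64, 65, 66, 67, 68, 69, 70, 71, 72, 73, 74, 75, 76, 77, 78, 79, 80, 81, 82, 83, 84, 85, 86, 87, 88, 89, 90, 91, 92, 93, 94, 95, 96, 97, 98, 99, 100, 101, 102, 103, 104, 105, 106, 107, 108}


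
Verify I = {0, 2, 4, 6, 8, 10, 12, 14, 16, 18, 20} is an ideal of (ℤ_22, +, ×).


Check ideal conditions for I = {0, 2, 4, 6, 8, 10, 12, 14, 16, 18, 20} in ℤ_22:
(1) I is an additive subgroup? Yes
(2) For r ∈ ℤ_22 and a ∈ I: r·a ∈ I? Yes

Yes, I is an ideal of ℤ_22


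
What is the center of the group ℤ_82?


Z(G) = {g ∈ G | gx = xg for all x ∈ G}
ℤ_82 is abelian, so Z(G) = G

Z(ℤ_82) = ℤ_82


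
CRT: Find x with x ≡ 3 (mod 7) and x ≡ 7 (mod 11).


m₁ = 7, m₂ = 11, gcd = 1, so CRT applies. M = m₁·m₂ = 77
Let M₁ = M/m₁ = 11, M₂ = M/m₂ = 7
Find y₁ ≡ M₁⁻¹ (mod m₁): 11⁻¹ ≡ 2 (mod 7)
Find y₂ ≡ M₂⁻¹ (mod m₂): 7⁻¹ ≡ 8 (mod 11)
x = a₁·M₁·y₁ + a₂·M₂·y₂ = 3·11·2 + 7·7·8 = 458
Reduce mod 77: x ≡ 73
Check: 73 mod 7 = 3 ✓, 73 mod 11 = 7 ✓

x ≡ 73 (mod 77)


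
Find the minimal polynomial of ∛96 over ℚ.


∛96 satisfies x³ - 96 = 0, irreducible over ℚ (no rational root; 96 is not a perfect cube)

Minimal polynomial: x³ - 96


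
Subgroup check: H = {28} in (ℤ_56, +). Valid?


Subgroup test for H = {28} in (ℤ_56, +):
(1) 0 ∈ H? No
(2) Closure: for all a,b ∈ H, (a+b) mod 56 ∈ H? No  [counterexample: 28 + 28 = 0 ∉ H]
(3) Inverses: for all a ∈ H, -a mod 56 ∈ H? Yes

No, H is not a subgroup of ℤ_56


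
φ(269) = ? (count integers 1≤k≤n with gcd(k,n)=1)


Factor n: 269 = 269
φ(n) = n · ∏(1 - 1/p) over distinct primes p | n
φ(269) = 269 · (1 - 1/269) = 268

φ(269) = 268


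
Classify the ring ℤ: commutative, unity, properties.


integers form a commutative ring with unity 1; no zero divisors
Commutative: Yes
Integral domain: Yes
Has unity: Yes

ℤ: Commutative=Yes, Unity=Yes


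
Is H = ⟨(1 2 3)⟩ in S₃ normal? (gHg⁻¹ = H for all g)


H = ⟨(1 2 3)⟩ in S₃
⟨(1 2 3)⟩ has order 3 and index 2 in S₃; index-2 subgroups are normal

Yes, normal subgroup


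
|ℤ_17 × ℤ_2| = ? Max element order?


|ℤ_17 × ℤ_2| = 17 × 2 = 34
Max element order = lcm(17,2) = 34
Cyclic? Yes (gcd=1)

|ℤ_17×ℤ_2| = 34, max element order = 34


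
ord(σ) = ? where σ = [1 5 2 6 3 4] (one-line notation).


Cycle decomposition: (2 5 3) (4 6)
Cycle lengths: 3, 2
Order = lcm(3, 2) = 6

ord(σ) = 6


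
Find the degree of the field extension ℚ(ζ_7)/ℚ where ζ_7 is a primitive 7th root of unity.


[ℚ(ζ_n):ℚ] = deg Φ_n(x) = φ(n). Here φ(7) = 6

[ℚ(ζ_7)/ℚ where ζ_7 is a primitive 7th root of unity] = 6


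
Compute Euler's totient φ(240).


Factor n: 240 = 2^4 × 3 × 5
φ(n) = n · ∏(1 - 1/p) over distinct primes p | n
φ(240) = 240 · (1 - 1/2) · (1 - 1/3) · (1 - 1/5) = 64

φ(240) = 64


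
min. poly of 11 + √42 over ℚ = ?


Let α = 11 + √42. Then α - 11 = √42, so (α - 11)² = 42, giving α² - 22α + 79 = 0. Degree 2 and α ∉ ℚ, so this is the minimal polynomial.

Minimal polynomial: x² - 22x + 79


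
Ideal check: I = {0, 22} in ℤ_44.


Check ideal conditions for I = {0, 22} in ℤ_44:
(1) I is an additive subgroup? Yes
(2) For r ∈ ℤ_44 and a ∈ I: r·a ∈ I? Yes

Yes, I is an ideal of ℤ_44


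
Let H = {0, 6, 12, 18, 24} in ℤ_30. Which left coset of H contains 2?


2 + H = {2 + h (mod 30) : h ∈ H}
2+0=2, 2+6=8, 2+12=14, 2+18=20, 2+24=26

2 + H = {2, 8, 14, 20, 26}


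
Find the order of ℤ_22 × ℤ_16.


|A × B| = |A| · |B|
|ℤ_22 × ℤ_16| = 22 × 16 = 352

|ℤ_22 × ℤ_16| = 352


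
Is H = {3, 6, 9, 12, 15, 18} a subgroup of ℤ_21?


Subgroup test for H = {3, 6, 9, 12, 15, 18} in (ℤ_21, +):
(1) 0 ∈ H? No
(2) Closure: for all a,b ∈ H, (a+b) mod 21 ∈ H? No  [counterexample: 3 + 18 = 0 ∉ H]
(3) Inverses: for all a ∈ H, -a mod 21 ∈ H? Yes

No, H is not a subgroup of ℤ_21


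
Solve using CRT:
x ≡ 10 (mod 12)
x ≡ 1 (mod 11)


m₁ = 12, m₂ = 11, gcd = 1, so CRT applies. M = m₁·m₂ = 132
Let M₁ = M/m₁ = 11, M₂ = M/m₂ = 12
Find y₁ ≡ M₁⁻¹ (mod m₁): 11⁻¹ ≡ 11 (mod 12)
Find y₂ ≡ M₂⁻¹ (mod m₂): 12⁻¹ ≡ 1 (mod 11)
x = a₁·M₁·y₁ + a₂·M₂·y₂ = 10·11·11 + 1·12·1 = 1222
Reduce mod 132: x ≡ 34
Check: 34 mod 12 = 10 ✓, 34 mod 11 = 1 ✓

x ≡ 34 (mod 132)


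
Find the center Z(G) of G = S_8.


Z(G) = {g ∈ G | gx = xg for all x ∈ G}
S_n is non-abelian for n ≥ 3; Z(S_8) is trivial

Z(S_8) = {e}


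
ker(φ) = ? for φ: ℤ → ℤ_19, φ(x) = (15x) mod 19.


Kernel = preimage of identity
ker(φ) = {x ∈ ℤ : 15x ≡ 0 (mod 19)}. gcd(15,19) = 1, so 15x ≡ 0 (mod 19) ⟺ x ≡ 0 (mod 19/1 = 19). Hence ker(φ) = 19ℤ

ker(φ) = 19ℤ


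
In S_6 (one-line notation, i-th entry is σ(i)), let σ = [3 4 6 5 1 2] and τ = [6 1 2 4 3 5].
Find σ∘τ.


σ∘τ: apply τ first, then σ
1 →τ 6 →σ 2
2 →τ 1 →σ 3
3 →τ 2 →σ 4
4 →τ 4 →σ 5
5 →τ 3 →σ 6
6 →τ 5 →σ 1

σ∘τ = [2 3 4 5 6 1]


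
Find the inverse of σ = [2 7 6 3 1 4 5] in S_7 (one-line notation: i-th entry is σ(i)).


To find σ⁻¹, swap domain and range:
σ(1) = 2 → σ⁻¹(2) = 1
σ(2) = 7 → σ⁻¹(7) = 2
σ(3) = 6 → σ⁻¹(6) = 3
σ(4) = 3 → σ⁻¹(3) = 4
σ(5) = 1 → σ⁻¹(1) = 5
σ(6) = 4 → σ⁻¹(4) = 6
σ(7) = 5 → σ⁻¹(5) = 7

σ⁻¹ = [5 1 4 6 7 3 2]


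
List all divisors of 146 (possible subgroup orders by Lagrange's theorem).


Lagrange's theorem: |H| divides |G|
|G| = 146
Divisors of 146: 1, 2, 73, 146

Possible subgroup orders: {1, 2, 73, 146}


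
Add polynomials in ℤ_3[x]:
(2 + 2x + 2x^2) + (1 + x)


Add coefficients mod 3:
x^0: 2 + 1 = 0 (mod 3)
x^1: 2 + 1 = 0 (mod 3)
x^2: 2 + 0 = 2 (mod 3)
Result: 2x^2

f + g = 2x^2


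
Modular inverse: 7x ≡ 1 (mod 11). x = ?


Use the extended Euclidean algorithm to write 1 = 7·s + 11·t; then s mod 11 is the inverse.
Euclidean algorithm:
  7 = 0·11 + 7
  11 = 1·7 + 4
  7 = 1·4 + 3
  4 = 1·3 + 1
  3 = 3·1 + 0
gcd(7,11) = 1
Back-substitution gives: 7·(-3) + 11·(2) = 1
So 7⁻¹ ≡ -3 ≡ 8 (mod 11)
Check: 7 × 8 = 56 ≡ 1 (mod 11) ✓

7⁻¹ ≡ 8 (mod 11)


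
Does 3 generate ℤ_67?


g generates ℤ_n iff gcd(g, n) = 1
gcd(3, 67) = 1
Since gcd = 1, 3 is a generator.

Yes, 3 generates ℤ_67


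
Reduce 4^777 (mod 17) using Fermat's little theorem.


Fermat's little theorem: if p is prime and gcd(a,p)=1, then a^(p-1) ≡ 1 (mod p)
p = 17 is prime, gcd(4,17) = 1
Reduce exponent: 777 mod 16 = 9
So 4^777 ≡ 4^9 (mod 17)
4^9 mod 17 = 4

4^777 ≡ 4 (mod 17)


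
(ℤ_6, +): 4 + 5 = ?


Operation: addition mod 6
4 + 5 = (a + b) mod 6 with a = 4, b = 5

4 + 5 = 3


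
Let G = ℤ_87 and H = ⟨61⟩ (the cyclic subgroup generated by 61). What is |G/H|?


|⟨61⟩| = n / gcd(61, 87) = 87 / 1 = 87
H is normal (ℤ_87 is abelian).
|G/H| = |G| / |H| = 87 / 87 = 1

|G/H| = 1


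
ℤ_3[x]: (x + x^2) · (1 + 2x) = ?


Expand and collect like terms; reduce coefficients mod 3:
x^0: 0·1 = 0 ≡ 0 (mod 3)
x^1: 0·2 + 1·1 = 1 ≡ 1 (mod 3)
x^2: 1·2 + 1·1 = 3 ≡ 0 (mod 3)
x^3: 1·2 = 2 ≡ 2 (mod 3)
Result: x + 2x^3

f · g = x + 2x^3


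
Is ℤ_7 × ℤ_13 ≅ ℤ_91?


Comparing ℤ_7 × ℤ_13 and ℤ_91:
gcd(7,13) = 1, so ℤ_7 × ℤ_13 ≅ ℤ_91 (CRT)

Yes, ℤ_7 × ℤ_13 ≅ ℤ_91


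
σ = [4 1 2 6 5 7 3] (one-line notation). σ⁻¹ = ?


To find σ⁻¹, swap domain and range:
σ(1) = 4 → σ⁻¹(4) = 1
σ(2) = 1 → σ⁻¹(1) = 2
σ(3) = 2 → σ⁻¹(2) = 3
σ(4) = 6 → σ⁻¹(6) = 4
σ(5) = 5 → σ⁻¹(5) = 5
σ(6) = 7 → σ⁻¹(7) = 6
σ(7) = 3 → σ⁻¹(3) = 7

σ⁻¹ = [2 3 7 1 5 4 6]


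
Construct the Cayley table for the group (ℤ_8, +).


Elements: {0, 1, 2, 3, 4, 5, 6, 7}
Operation: addition mod 8
Entry (a, b) = (a + b) mod 8

Cayley table:
  | 0 | 1 | 2 | 3 | 4 | 5 | 6 | 7
0 | 0 | 1 | 2 | 3 | 4 | 5 | 6 | 7
1 | 1 | 2 | 3 | 4 | 5 | 6 | 7 | 0
2 | 2 | 3 | 4 | 5 | 6 | 7 | 0 | 1
3 | 3 | 4 | 5 | 6 | 7 | 0 | 1 | 2
4 | 4 | 5 | 6 | 7 | 0 | 1 | 2 | 3
5 | 5 | 6 | 7 | 0 | 1 | 2 | 3 | 4
6 | 6 | 7 | 0 | 1 | 2 | 3 | 4 | 5
7 | 7 | 0 | 1 | 2 | 3 | 4 | 5 | 6


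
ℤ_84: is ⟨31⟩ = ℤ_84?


g generates ℤ_n iff gcd(g, n) = 1
gcd(31, 84) = 1
Since gcd = 1, 31 is a generator.

Yes, 31 generates ℤ_84


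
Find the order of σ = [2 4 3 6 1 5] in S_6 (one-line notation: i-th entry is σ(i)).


Cycle decomposition: (1 2 4 6 5)
Cycle lengths: 5
Order = lcm(5) = 5

ord(σ) = 5


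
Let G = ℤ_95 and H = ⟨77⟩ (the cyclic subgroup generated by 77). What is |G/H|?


|⟨77⟩| = n / gcd(77, 95) = 95 / 1 = 95
H is normal (ℤ_95 is abelian).
|G/H| = |G| / |H| = 95 / 95 = 1

|G/H| = 1


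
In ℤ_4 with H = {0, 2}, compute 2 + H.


2 + H = {2 + h (mod 4) : h ∈ H}
2+0=2, 2+2=0
2 + H = {0, 2} = 0 + H

2 + H = {0, 2}


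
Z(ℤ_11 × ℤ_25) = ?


Z(G) = {g ∈ G | gx = xg for all x ∈ G}
Direct product of abelian groups is abelian, so Z(G) = G

Z(ℤ_11 × ℤ_25) = ℤ_11 × ℤ_25


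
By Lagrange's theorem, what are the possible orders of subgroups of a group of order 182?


Lagrange's theorem: |H| divides |G|
|G| = 182
Divisors of 182: 1, 2, 7, 13, 14, 26, 91, 182

Possible subgroup orders: {1, 2, 7, 13, 14, 26, 91, 182}


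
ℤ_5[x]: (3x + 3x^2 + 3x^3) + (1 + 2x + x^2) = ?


Add coefficients mod 5:
x^0: 0 + 1 = 1 (mod 5)
x^1: 3 + 2 = 0 (mod 5)
x^2: 3 + 1 = 4 (mod 5)
x^3: 3 + 0 = 3 (mod 5)
Result: 1 + 4x^2 + 3x^3

f + g = 1 + 4x^2 + 3x^3


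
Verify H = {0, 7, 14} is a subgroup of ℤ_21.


Subgroup test for H = {0, 7, 14} in (ℤ_21, +):
(1) 0 ∈ H? Yes
(2) Closure: for all a,b ∈ H, (a+b) mod 21 ∈ H? Yes
(3) Inverses: for all a ∈ H, -a mod 21 ∈ H? Yes

Yes, H is a subgroup of ℤ_21


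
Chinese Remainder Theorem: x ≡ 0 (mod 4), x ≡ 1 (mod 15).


m₁ = 4, m₂ = 15, gcd = 1, so CRT applies. M = m₁·m₂ = 60
Let M₁ = M/m₁ = 15, M₂ = M/m₂ = 4
Find y₁ ≡ M₁⁻¹ (mod m₁): 15⁻¹ ≡ 3 (mod 4)
Find y₂ ≡ M₂⁻¹ (mod m₂): 4⁻¹ ≡ 4 (mod 15)
x = a₁·M₁·y₁ + a₂·M₂·y₂ = 0·15·3 + 1·4·4 = 16
Reduce mod 60: x ≡ 16
Check: 16 mod 4 = 0 ✓, 16 mod 15 = 1 ✓

x ≡ 16 (mod 60)


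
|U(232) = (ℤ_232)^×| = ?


U(n) is the group of units mod n; |U(n)| = φ(n)
|U(232)| = φ(232) = 112

|U(232) = (ℤ_232)^×| = 112


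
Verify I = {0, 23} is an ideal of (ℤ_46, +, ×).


Check ideal conditions for I = {0, 23} in ℤ_46:
(1) I is an additive subgroup? Yes
(2) For r ∈ ℤ_46 and a ∈ I: r·a ∈ I? Yes

Yes, I is an ideal of ℤ_46


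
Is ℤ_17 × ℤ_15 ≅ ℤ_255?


Comparing ℤ_17 × ℤ_15 and ℤ_255:
gcd(17,15) = 1, so ℤ_17 × ℤ_15 ≅ ℤ_255 (CRT)

Yes, ℤ_17 × ℤ_15 ≅ ℤ_255


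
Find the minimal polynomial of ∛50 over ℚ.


∛50 satisfies x³ - 50 = 0, irreducible over ℚ (no rational root; 50 is not a perfect cube)

Minimal polynomial: x³ - 50


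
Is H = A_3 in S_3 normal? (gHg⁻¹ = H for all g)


H = A_3 in S_3
A_3 has index 2 in S_3, and every subgroup of index 2 is normal

Yes, normal subgroup


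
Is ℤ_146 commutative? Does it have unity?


ℤ_146 is a commutative ring with unity 1; 146 = 2×73 is composite, so 2·73 ≡ 0 gives zero divisors (not an integral domain)
Commutative: Yes
Integral domain: No
Has unity: Yes

ℤ_146: Commutative=Yes, Unity=Yes


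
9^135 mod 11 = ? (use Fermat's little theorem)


Fermat's little theorem: if p is prime and gcd(a,p)=1, then a^(p-1) ≡ 1 (mod p)
p = 11 is prime, gcd(9,11) = 1
Reduce exponent: 135 mod 10 = 5
So 9^135 ≡ 9^5 (mod 11)
9^5 mod 11 = 1

9^135 ≡ 1 (mod 11)


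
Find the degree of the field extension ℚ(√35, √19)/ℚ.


[ℚ(√35,√19):ℚ] = [ℚ(√35,√19):ℚ(√35)]·[ℚ(√35):ℚ] = 2·2 = 4

[ℚ(√35, √19)/ℚ] = 4


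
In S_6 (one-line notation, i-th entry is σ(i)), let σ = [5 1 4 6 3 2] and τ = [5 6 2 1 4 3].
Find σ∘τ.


σ∘τ: apply τ first, then σ
1 →τ 5 →σ 3
2 →τ 6 →σ 2
3 →τ 2 →σ 1
4 →τ 1 →σ 5
5 →τ 4 →σ 6
6 →τ 3 →σ 4

σ∘τ = [3 2 1 5 6 4]


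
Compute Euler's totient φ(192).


Factor n: 192 = 2^6 × 3
φ(n) = n · ∏(1 - 1/p) over distinct primes p | n
φ(192) = 192 · (1 - 1/2) · (1 - 1/3) = 64

φ(192) = 64


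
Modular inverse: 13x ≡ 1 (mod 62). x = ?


Use the extended Euclidean algorithm to write 1 = 13·s + 62·t; then s mod 62 is the inverse.
Euclidean algorithm:
  13 = 0·62 + 13
  62 = 4·13 + 10
  13 = 1·10 + 3
  10 = 3·3 + 1
  3 = 3·1 + 0
gcd(13,62) = 1
Back-substitution gives: 13·(-19) + 62·(4) = 1
So 13⁻¹ ≡ -19 ≡ 43 (mod 62)
Check: 13 × 43 = 559 ≡ 1 (mod 62) ✓

13⁻¹ ≡ 43 (mod 62)


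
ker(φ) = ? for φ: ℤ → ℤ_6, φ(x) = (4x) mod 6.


Kernel = preimage of identity
ker(φ) = {x ∈ ℤ : 4x ≡ 0 (mod 6)}. gcd(4,6) = 2, so 4x ≡ 0 (mod 6) ⟺ x ≡ 0 (mod 6/2 = 3). Hence ker(φ) = 3ℤ

ker(φ) = 3ℤ


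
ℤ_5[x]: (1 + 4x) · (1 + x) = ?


Expand and collect like terms; reduce coefficients mod 5:
x^0: 1·1 = 1 ≡ 1 (mod 5)
x^1: 1·1 + 4·1 = 5 ≡ 0 (mod 5)
x^2: 4·1 = 4 ≡ 4 (mod 5)
Result: 1 + 4x^2

f · g = 1 + 4x^2


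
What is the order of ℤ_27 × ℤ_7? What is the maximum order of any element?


|ℤ_27 × ℤ_7| = 27 × 7 = 189
Max element order = lcm(27,7) = 189
Cyclic? Yes (gcd=1)

|ℤ_27×ℤ_7| = 189, max element order = 189


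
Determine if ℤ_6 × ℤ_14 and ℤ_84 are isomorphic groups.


Comparing ℤ_6 × ℤ_14 and ℤ_84:
gcd(6,14) = 2 ≠ 1. Max element order in ℤ_6×ℤ_14 is lcm(6,14) = 42 < 84, so it has no element of order 84

No, ℤ_6 × ℤ_14 ≇ ℤ_84


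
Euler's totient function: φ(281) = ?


Factor n: 281 = 281
φ(n) = n · ∏(1 - 1/p) over distinct primes p | n
φ(281) = 281 · (1 - 1/281) = 280

φ(281) = 280


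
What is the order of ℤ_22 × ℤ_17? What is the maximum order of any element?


|ℤ_22 × ℤ_17| = 22 × 17 = 374
Max element order = lcm(22,17) = 374
Cyclic? Yes (gcd=1)

|ℤ_22×ℤ_17| = 374, max element order = 374


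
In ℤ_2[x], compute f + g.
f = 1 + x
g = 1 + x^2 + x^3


Add coefficients mod 2:
x^0: 1 + 1 = 0 (mod 2)
x^1: 1 + 0 = 1 (mod 2)
x^2: 0 + 1 = 1 (mod 2)
x^3: 0 + 1 = 1 (mod 2)
Result: x + x^2 + x^3

f + g = x + x^2 + x^3


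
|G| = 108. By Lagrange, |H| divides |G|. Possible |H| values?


Lagrange's theorem: |H| divides |G|
|G| = 108
Divisors of 108: 1, 2, 3, 4, 6, 9, 12, 18, 27, 36, 54, 108

Possible subgroup orders: {1, 2, 3, 4, 6, 9, 12, 18, 27, 36, 54, 108}


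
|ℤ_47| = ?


ℤ_n has n elements.

|ℤ_47| = 47


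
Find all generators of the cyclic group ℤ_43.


g generates ℤ_n iff gcd(g,n) = 1
Prime factors of 43: 43
Generators are g ∈ {1,...,42} not divisible by any of these primes.
Generators: {1, 2, 3, 4, 5, 6, 7, 8, 9, 10, 11, 12, 13, 14, 15, 16, 17, 18, 19, 20, 21, 22, 23, 24, 25, 26, 27, 28, 29, 30, 31, 32, 33, 34, 35, 36, 37, 38, 39, 40, 41, 42}
Number of generators = φ(43) = 42

Generators of ℤ_43 = {1, 2, 3, 4, 5, 6, 7, 8, 9, 10, 11, 12, 13, 14, 15, 16, 17, 18, 19, 20, 21, 22, 23, 24, 25, 26, 27, 28, 29, 30, 31, 32, 33, 34, 35, 36, 37, 38, 39, 40, 41, 42}


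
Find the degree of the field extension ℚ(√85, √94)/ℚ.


[ℚ(√85,√94):ℚ] = [ℚ(√85,√94):ℚ(√85)]·[ℚ(√85):ℚ] = 2·2 = 4

[ℚ(√85, √94)/ℚ] = 4
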